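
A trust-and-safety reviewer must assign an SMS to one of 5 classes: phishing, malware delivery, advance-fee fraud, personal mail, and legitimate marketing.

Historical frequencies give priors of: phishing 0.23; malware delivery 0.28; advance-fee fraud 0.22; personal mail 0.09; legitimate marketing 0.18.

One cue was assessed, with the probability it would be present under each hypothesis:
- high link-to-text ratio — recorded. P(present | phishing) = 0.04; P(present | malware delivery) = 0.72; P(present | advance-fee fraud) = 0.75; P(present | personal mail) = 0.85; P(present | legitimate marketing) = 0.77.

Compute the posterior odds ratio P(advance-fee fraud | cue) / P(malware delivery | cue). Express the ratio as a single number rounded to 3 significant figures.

The normalizing constant cancels in an odds ratio, so compute prior × likelihood for the two hypotheses only:
  advance-fee fraud: 0.22 × 0.75 = 0.165
  malware delivery: 0.28 × 0.72 = 0.2016
Posterior odds = 0.165 / 0.2016 ≈ 0.818.

0.818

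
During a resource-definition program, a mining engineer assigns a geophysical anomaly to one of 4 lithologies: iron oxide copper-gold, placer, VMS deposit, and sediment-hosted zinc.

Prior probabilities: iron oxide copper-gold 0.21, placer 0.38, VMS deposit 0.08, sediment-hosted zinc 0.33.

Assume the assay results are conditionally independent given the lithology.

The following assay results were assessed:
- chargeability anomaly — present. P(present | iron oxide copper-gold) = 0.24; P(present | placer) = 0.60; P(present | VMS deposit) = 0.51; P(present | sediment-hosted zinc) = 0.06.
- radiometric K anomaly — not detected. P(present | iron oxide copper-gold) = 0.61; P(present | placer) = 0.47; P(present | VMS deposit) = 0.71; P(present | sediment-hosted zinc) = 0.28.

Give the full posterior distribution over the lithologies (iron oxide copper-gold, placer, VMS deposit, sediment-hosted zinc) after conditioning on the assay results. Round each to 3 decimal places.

0.118, 0.725, 0.071, 0.086

By Bayes' rule with conditional independence, the unnormalized weight for each hypothesis is prior × ∏ likelihoods (using 1 − P(present | H) for each absent assay result):
  iron oxide copper-gold: 0.21 × 0.24 × (1 − 0.61) = 0.019656
  placer: 0.38 × 0.60 × (1 − 0.47) = 0.12084
  VMS deposit: 0.08 × 0.51 × (1 − 0.71) = 0.011832
  sediment-hosted zinc: 0.33 × 0.06 × (1 − 0.28) = 0.014256
Normalizing constant Z = 0.019656 + 0.12084 + 0.011832 + 0.014256 = 0.16658.
P(iron oxide copper-gold | evidence) = 0.019656 / 0.16658 ≈ 0.118
P(placer | evidence) = 0.12084 / 0.16658 ≈ 0.725
P(VMS deposit | evidence) = 0.011832 / 0.16658 ≈ 0.071
P(sediment-hosted zinc | evidence) = 0.014256 / 0.16658 ≈ 0.086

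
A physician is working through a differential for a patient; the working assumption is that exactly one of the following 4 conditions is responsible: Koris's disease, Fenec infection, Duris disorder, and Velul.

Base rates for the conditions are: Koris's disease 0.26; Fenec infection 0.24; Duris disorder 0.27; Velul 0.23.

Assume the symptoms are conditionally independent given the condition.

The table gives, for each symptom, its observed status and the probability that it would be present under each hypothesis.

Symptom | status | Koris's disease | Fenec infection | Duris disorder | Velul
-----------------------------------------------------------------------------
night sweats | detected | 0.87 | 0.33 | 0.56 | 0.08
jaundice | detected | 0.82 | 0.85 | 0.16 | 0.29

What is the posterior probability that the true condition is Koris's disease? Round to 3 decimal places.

By Bayes' rule with conditional independence, the unnormalized weight for each hypothesis is prior × ∏ likelihoods:
  Koris's disease: 0.26 × 0.87 × 0.82 = 0.18548
  Fenec infection: 0.24 × 0.33 × 0.85 = 0.06732
  Duris disorder: 0.27 × 0.56 × 0.16 = 0.024192
  Velul: 0.23 × 0.08 × 0.29 = 0.005336
Marginal likelihood of the evidence = 0.28233.
P(Koris's disease | evidence) = 0.18548 / 0.28233 ≈ 0.657.

0.657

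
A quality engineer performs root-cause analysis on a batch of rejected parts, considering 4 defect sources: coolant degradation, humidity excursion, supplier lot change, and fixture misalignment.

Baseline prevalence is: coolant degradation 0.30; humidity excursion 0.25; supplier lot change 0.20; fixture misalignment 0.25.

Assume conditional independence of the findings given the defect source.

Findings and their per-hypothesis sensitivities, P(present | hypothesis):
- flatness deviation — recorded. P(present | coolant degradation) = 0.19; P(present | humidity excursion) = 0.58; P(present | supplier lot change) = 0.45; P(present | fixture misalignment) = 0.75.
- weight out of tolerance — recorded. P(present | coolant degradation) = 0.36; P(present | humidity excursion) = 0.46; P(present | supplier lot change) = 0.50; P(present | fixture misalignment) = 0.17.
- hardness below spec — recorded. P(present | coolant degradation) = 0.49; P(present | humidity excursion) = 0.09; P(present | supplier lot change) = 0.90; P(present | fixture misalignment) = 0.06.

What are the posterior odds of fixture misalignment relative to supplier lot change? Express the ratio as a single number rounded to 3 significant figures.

Unnormalized posterior weight (prior times the finding likelihoods) for each of the two hypotheses:
  fixture misalignment: 0.25 × 0.75 × 0.17 × 0.06 = 0.0019125
  supplier lot change: 0.20 × 0.45 × 0.50 × 0.90 = 0.0405
Posterior odds = 0.0019125 / 0.0405 ≈ 0.0472.

0.0472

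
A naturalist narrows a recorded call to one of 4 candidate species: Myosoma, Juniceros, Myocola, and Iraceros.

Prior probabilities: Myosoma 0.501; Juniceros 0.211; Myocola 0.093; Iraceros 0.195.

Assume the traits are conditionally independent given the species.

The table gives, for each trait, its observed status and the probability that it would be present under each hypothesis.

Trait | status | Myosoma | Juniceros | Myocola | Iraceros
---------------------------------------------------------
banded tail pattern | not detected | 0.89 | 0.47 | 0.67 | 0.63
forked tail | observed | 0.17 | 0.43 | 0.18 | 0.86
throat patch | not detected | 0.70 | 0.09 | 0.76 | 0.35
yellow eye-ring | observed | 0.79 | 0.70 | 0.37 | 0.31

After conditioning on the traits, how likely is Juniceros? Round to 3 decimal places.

By Bayes' rule with conditional independence, the unnormalized weight for each hypothesis is prior × ∏ likelihoods (using 1 − P(present | H) for each absent trait):
  Myosoma: 0.501 × (1 − 0.89) × 0.17 × (1 − 0.70) × 0.79 = 0.0022204
  Juniceros: 0.211 × (1 − 0.47) × 0.43 × (1 − 0.09) × 0.70 = 0.030631
  Myocola: 0.093 × (1 − 0.67) × 0.18 × (1 − 0.76) × 0.37 = 0.00049055
  Iraceros: 0.195 × (1 − 0.63) × 0.86 × (1 − 0.35) × 0.31 = 0.012503
Marginal likelihood of the evidence = 0.045845.
P(Juniceros | evidence) = 0.030631 / 0.045845 ≈ 0.668.

0.668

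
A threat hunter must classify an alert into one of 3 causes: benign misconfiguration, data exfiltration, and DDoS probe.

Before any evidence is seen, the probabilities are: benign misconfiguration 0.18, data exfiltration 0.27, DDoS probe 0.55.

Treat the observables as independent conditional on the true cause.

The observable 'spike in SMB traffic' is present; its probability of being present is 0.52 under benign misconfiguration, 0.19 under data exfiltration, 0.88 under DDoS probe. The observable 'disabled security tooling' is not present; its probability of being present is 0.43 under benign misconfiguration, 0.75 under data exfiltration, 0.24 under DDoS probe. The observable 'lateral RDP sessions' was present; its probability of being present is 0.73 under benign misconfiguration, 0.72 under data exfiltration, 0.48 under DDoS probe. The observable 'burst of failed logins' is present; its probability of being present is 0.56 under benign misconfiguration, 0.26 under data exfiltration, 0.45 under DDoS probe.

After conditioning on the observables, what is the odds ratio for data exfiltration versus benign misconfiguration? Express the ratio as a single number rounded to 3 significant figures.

0.110

Posterior odds equal prior odds times the likelihood ratio; only the two competing hypotheses matter (using 1 − P(present | H) for each absent observable).
  data exfiltration: 0.27 × 0.19 × (1 − 0.75) × 0.72 × 0.26 = 0.0024008
  benign misconfiguration: 0.18 × 0.52 × (1 − 0.43) × 0.73 × 0.56 = 0.02181
Posterior odds = 0.0024008 / 0.02181 ≈ 0.110.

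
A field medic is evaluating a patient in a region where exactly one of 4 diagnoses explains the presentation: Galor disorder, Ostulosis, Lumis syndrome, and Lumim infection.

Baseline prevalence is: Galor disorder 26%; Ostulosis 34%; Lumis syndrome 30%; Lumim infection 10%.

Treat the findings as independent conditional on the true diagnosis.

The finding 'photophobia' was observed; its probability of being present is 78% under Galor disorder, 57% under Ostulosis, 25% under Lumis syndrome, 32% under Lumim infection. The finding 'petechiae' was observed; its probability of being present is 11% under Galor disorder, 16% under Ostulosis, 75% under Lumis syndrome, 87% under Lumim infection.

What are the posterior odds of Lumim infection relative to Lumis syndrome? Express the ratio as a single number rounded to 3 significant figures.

0.495

Unnormalized posterior weight (prior times the finding likelihoods) for each of the two hypotheses:
  Lumim infection: 0.10 × 0.32 × 0.87 = 0.02784
  Lumis syndrome: 0.30 × 0.25 × 0.75 = 0.05625
Odds(Lumim infection : Lumis syndrome) = 0.02784 / 0.05625 ≈ 0.495.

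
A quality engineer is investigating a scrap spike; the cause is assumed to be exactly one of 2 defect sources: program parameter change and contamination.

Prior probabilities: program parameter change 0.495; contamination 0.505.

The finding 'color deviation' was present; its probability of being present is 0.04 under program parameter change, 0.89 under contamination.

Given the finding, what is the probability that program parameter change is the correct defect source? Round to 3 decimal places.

For each hypothesis, the unnormalized posterior weight is prior × likelihood:
  program parameter change: 0.495 × 0.04 = 0.0198
  contamination: 0.505 × 0.89 = 0.44945
The unnormalized weights sum to 0.46925.
P(program parameter change | evidence) = 0.0198 / 0.46925 ≈ 0.042.

0.042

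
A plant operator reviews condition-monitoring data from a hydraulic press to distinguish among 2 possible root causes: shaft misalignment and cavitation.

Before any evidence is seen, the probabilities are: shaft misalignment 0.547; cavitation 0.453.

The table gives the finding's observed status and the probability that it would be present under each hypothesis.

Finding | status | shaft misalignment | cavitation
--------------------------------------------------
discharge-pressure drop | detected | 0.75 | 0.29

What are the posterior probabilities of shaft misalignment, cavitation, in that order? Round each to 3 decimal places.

For each hypothesis, the unnormalized posterior weight is prior × likelihood:
  shaft misalignment: 0.547 × 0.75 = 0.41025
  cavitation: 0.453 × 0.29 = 0.13137
The unnormalized weights sum to 0.54162.
P(shaft misalignment | evidence) = 0.41025 / 0.54162 ≈ 0.757
P(cavitation | evidence) = 0.13137 / 0.54162 ≈ 0.243

0.757, 0.243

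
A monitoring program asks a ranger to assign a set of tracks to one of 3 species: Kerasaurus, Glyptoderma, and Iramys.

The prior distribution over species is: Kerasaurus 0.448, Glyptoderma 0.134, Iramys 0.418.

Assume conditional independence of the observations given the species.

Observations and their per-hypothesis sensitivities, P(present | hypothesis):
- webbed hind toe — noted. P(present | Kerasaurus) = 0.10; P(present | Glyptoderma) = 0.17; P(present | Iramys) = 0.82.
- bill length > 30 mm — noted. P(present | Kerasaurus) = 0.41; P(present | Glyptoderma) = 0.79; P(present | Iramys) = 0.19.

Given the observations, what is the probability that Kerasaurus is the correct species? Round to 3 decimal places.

Multiply each prior by the joint likelihood of the evidence pattern:
  Kerasaurus: 0.448 × 0.10 × 0.41 = 0.018368
  Glyptoderma: 0.134 × 0.17 × 0.79 = 0.017996
  Iramys: 0.418 × 0.82 × 0.19 = 0.065124
Normalizing constant Z = 0.018368 + 0.017996 + 0.065124 = 0.10149.
P(Kerasaurus | evidence) = 0.018368 / 0.10149 ≈ 0.181.

0.181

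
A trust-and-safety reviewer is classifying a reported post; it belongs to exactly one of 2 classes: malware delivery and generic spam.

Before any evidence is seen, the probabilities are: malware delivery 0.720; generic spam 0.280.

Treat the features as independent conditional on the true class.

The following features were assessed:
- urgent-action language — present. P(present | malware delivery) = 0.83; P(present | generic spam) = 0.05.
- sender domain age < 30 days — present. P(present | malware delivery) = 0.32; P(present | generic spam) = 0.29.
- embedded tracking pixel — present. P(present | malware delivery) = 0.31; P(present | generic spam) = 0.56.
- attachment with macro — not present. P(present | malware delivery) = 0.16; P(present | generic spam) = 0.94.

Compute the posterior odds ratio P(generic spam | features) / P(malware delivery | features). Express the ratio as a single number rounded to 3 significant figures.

0.00274

Posterior odds equal prior odds times the likelihood ratio; only the two competing hypotheses matter (using 1 − P(present | H) for each absent feature).
  generic spam: 0.280 × 0.05 × 0.29 × 0.56 × (1 − 0.94) = 0.00013642
  malware delivery: 0.720 × 0.83 × 0.32 × 0.31 × (1 − 0.16) = 0.049797
Odds(generic spam : malware delivery) = 0.00013642 / 0.049797 ≈ 0.00274.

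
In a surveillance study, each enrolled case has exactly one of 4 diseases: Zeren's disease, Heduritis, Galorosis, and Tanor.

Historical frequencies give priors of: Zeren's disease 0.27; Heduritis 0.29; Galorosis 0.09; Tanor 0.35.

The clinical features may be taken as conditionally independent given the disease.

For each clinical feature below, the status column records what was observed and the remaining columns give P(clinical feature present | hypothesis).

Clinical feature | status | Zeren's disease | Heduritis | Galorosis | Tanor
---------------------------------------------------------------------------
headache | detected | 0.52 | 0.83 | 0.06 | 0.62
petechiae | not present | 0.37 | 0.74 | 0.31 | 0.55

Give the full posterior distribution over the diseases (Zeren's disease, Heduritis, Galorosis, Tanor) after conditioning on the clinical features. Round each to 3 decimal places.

0.350, 0.248, 0.015, 0.387

For each hypothesis, the unnormalized posterior weight is prior × product of the clinical feature likelihoods (using 1 − P(present | H) for each absent clinical feature):
  Zeren's disease: 0.27 × 0.52 × (1 − 0.37) = 0.088452
  Heduritis: 0.29 × 0.83 × (1 − 0.74) = 0.062582
  Galorosis: 0.09 × 0.06 × (1 − 0.31) = 0.003726
  Tanor: 0.35 × 0.62 × (1 − 0.55) = 0.09765
Normalizing constant Z = 0.088452 + 0.062582 + 0.003726 + 0.09765 = 0.25241.
P(Zeren's disease | evidence) = 0.088452 / 0.25241 ≈ 0.350
P(Heduritis | evidence) = 0.062582 / 0.25241 ≈ 0.248
P(Galorosis | evidence) = 0.003726 / 0.25241 ≈ 0.015
P(Tanor | evidence) = 0.09765 / 0.25241 ≈ 0.387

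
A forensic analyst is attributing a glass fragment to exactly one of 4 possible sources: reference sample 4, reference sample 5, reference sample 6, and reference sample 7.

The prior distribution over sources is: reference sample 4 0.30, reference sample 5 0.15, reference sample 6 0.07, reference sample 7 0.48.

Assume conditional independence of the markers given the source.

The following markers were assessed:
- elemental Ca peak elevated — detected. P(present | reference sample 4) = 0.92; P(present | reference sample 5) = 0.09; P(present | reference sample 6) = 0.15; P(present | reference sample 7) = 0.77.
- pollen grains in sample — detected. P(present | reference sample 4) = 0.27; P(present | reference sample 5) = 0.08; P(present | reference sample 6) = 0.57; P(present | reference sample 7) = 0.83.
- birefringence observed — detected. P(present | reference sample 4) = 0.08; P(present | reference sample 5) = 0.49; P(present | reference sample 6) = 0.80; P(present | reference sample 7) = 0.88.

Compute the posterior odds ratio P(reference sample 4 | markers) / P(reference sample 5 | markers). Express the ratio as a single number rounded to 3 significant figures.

Unnormalized posterior weight (prior times the marker likelihoods) for each of the two hypotheses:
  reference sample 4: 0.30 × 0.92 × 0.27 × 0.08 = 0.0059616
  reference sample 5: 0.15 × 0.09 × 0.08 × 0.49 = 0.0005292
Odds(reference sample 4 : reference sample 5) = 0.0059616 / 0.0005292 ≈ 11.3.

11.3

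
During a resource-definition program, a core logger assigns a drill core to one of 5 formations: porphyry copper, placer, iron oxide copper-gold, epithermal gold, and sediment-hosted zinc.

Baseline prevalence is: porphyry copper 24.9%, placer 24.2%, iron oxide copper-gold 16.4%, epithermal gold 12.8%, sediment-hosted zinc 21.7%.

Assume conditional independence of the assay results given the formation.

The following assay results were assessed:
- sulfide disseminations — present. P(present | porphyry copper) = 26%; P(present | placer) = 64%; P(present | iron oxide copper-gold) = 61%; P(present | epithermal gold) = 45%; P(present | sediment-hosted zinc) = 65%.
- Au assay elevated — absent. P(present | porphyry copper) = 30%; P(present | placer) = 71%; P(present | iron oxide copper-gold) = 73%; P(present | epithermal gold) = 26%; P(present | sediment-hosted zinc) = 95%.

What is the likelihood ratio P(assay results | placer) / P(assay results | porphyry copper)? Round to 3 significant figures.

Joint likelihood of the assay result pattern under each hypothesis (using 1 − P(present | H) for each absent assay result):
  placer: 0.64 × (1 − 0.71) = 0.1856
  porphyry copper: 0.26 × (1 − 0.30) = 0.182
Bayes factor = 0.1856 / 0.182 ≈ 1.02

1.02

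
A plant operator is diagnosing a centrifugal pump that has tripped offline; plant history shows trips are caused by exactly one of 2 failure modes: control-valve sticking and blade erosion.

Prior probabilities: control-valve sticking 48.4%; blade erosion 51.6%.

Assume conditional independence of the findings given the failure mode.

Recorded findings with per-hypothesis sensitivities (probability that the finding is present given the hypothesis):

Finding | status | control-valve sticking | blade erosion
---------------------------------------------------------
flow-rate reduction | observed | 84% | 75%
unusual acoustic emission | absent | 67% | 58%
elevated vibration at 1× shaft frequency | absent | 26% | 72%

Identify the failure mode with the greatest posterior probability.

By Bayes' rule with conditional independence, the unnormalized weight for each hypothesis is prior × ∏ likelihoods (using 1 − P(present | H) for each absent finding):
  control-valve sticking: 0.484 × 0.84 × (1 − 0.67) × (1 − 0.26) = 0.099282
  blade erosion: 0.516 × 0.75 × (1 − 0.58) × (1 − 0.72) = 0.045511
Normalizing constant Z = 0.099282 + 0.045511 = 0.14479.
P(control-valve sticking | evidence) ≈ 0.099282 / 0.14479 ≈ 0.686
P(blade erosion | evidence) ≈ 0.045511 / 0.14479 ≈ 0.314
The largest is 0.686, so control-valve sticking is most probable.

control-valve sticking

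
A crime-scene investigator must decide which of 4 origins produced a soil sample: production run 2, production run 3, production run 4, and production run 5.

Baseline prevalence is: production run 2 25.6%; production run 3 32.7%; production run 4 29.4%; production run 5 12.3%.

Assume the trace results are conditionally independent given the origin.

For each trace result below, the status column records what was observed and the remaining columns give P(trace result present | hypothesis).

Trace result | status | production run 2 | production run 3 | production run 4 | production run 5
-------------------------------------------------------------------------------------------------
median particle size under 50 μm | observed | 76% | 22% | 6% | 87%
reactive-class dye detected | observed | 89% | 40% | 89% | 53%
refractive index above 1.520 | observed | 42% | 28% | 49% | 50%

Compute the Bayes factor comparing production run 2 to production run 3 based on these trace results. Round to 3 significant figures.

11.5

The Bayes factor is the ratio of the joint likelihoods of the trace result pattern under the two hypotheses.
  production run 2: 0.76 × 0.89 × 0.42 = 0.28409
  production run 3: 0.22 × 0.40 × 0.28 = 0.02464
Bayes factor = 0.28409 / 0.02464 ≈ 11.5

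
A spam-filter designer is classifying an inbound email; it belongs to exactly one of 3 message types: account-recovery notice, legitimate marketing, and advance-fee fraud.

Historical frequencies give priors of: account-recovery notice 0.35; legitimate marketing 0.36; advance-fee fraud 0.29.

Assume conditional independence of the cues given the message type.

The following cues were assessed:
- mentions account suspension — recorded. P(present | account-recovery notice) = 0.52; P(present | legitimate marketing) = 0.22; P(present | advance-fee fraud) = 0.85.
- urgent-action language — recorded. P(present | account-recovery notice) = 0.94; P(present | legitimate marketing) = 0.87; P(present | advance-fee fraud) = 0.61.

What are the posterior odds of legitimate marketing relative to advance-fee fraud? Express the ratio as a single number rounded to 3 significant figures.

0.458

The normalizing constant cancels in an odds ratio, so compute prior × likelihood for the two hypotheses only:
  legitimate marketing: 0.36 × 0.22 × 0.87 = 0.068904
  advance-fee fraud: 0.29 × 0.85 × 0.61 = 0.15036
Posterior odds = 0.068904 / 0.15036 ≈ 0.458.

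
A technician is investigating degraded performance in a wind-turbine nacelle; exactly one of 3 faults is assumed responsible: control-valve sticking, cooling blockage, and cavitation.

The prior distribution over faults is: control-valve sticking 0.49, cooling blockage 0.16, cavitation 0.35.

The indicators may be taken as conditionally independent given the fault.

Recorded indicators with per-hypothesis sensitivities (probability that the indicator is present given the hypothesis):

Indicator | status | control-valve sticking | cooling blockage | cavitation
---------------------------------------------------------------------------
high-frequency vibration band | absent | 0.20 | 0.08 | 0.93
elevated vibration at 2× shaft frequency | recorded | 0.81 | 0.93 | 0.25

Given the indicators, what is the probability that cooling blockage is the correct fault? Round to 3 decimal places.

0.297

Multiply each prior by the joint likelihood of the indicator pattern (using 1 − P(present | H) for each absent indicator):
  control-valve sticking: 0.49 × (1 − 0.20) × 0.81 = 0.31752
  cooling blockage: 0.16 × (1 − 0.08) × 0.93 = 0.1369
  cavitation: 0.35 × (1 − 0.93) × 0.25 = 0.006125
Marginal likelihood of the evidence = 0.46054.
P(cooling blockage | evidence) = 0.1369 / 0.46054 ≈ 0.297.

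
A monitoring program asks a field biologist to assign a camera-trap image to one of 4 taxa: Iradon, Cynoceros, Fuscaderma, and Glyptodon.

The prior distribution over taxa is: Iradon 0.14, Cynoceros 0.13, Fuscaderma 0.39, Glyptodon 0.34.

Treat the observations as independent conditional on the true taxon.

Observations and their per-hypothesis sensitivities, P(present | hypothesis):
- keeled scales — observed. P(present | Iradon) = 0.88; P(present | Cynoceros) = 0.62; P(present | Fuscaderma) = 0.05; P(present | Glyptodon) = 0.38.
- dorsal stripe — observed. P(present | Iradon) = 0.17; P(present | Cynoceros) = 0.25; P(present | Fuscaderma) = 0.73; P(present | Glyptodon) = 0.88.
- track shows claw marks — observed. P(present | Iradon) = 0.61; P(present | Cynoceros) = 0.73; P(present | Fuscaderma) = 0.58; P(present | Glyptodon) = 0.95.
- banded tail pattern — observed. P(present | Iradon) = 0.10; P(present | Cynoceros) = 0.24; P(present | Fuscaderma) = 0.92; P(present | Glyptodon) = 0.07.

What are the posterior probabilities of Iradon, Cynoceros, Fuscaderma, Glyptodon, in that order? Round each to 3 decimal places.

0.064, 0.177, 0.380, 0.379

Multiply each prior by the joint likelihood of the evidence pattern:
  Iradon: 0.14 × 0.88 × 0.17 × 0.61 × 0.10 = 0.0012776
  Cynoceros: 0.13 × 0.62 × 0.25 × 0.73 × 0.24 = 0.0035303
  Fuscaderma: 0.39 × 0.05 × 0.73 × 0.58 × 0.92 = 0.0075958
  Glyptodon: 0.34 × 0.38 × 0.88 × 0.95 × 0.07 = 0.0075608
Normalizing constant Z = 0.0012776 + 0.0035303 + 0.0075958 + 0.0075608 = 0.019964.
P(Iradon | evidence) = 0.0012776 / 0.019964 ≈ 0.064
P(Cynoceros | evidence) = 0.0035303 / 0.019964 ≈ 0.177
P(Fuscaderma | evidence) = 0.0075958 / 0.019964 ≈ 0.380
P(Glyptodon | evidence) = 0.0075608 / 0.019964 ≈ 0.379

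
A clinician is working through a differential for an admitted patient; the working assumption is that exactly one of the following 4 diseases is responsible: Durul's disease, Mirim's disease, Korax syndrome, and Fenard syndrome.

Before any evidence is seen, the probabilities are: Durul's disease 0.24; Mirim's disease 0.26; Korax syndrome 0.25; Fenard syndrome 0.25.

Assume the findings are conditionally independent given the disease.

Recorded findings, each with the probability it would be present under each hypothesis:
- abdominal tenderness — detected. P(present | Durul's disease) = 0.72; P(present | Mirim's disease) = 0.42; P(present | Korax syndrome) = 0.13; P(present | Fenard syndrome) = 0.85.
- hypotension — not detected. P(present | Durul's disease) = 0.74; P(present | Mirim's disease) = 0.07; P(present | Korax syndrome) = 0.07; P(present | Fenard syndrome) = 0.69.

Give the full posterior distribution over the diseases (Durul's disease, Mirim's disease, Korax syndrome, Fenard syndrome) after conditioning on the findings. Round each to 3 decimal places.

0.185, 0.419, 0.125, 0.272

For each hypothesis, the unnormalized posterior weight is prior × product of the finding likelihoods (using 1 − P(present | H) for each absent finding):
  Durul's disease: 0.24 × 0.72 × (1 − 0.74) = 0.044928
  Mirim's disease: 0.26 × 0.42 × (1 − 0.07) = 0.10156
  Korax syndrome: 0.25 × 0.13 × (1 − 0.07) = 0.030225
  Fenard syndrome: 0.25 × 0.85 × (1 − 0.69) = 0.065875
The unnormalized weights sum to 0.24258.
P(Durul's disease | evidence) = 0.044928 / 0.24258 ≈ 0.185
P(Mirim's disease | evidence) = 0.10156 / 0.24258 ≈ 0.419
P(Korax syndrome | evidence) = 0.030225 / 0.24258 ≈ 0.125
P(Fenard syndrome | evidence) = 0.065875 / 0.24258 ≈ 0.272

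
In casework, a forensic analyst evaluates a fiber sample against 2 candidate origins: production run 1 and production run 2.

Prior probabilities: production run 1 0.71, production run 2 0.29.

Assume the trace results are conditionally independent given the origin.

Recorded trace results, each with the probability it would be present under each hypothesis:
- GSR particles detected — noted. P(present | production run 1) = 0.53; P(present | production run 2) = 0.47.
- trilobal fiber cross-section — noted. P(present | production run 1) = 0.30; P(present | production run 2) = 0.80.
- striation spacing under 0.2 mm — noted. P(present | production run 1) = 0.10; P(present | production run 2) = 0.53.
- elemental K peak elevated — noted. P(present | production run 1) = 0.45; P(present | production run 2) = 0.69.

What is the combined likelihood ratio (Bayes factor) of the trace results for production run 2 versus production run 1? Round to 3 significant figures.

19.2

Take the product of per-trace result likelihoods under each hypothesis, then divide.
  production run 2: 0.47 × 0.80 × 0.53 × 0.69 = 0.1375
  production run 1: 0.53 × 0.30 × 0.10 × 0.45 = 0.007155
Bayes factor = 0.1375 / 0.007155 ≈ 19.2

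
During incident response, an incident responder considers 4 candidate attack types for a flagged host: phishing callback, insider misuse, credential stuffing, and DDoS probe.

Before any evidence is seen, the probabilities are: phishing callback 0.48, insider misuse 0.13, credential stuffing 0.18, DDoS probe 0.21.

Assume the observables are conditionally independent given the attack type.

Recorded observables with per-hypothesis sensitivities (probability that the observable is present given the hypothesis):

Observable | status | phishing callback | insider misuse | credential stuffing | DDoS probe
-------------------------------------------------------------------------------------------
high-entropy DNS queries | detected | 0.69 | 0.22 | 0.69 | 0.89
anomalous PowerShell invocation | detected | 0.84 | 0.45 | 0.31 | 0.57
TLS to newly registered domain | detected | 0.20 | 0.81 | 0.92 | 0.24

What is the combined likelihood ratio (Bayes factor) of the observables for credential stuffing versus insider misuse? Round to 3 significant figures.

The Bayes factor is the ratio of the joint likelihoods of the observable pattern under the two hypotheses.
  credential stuffing: 0.69 × 0.31 × 0.92 = 0.19679
  insider misuse: 0.22 × 0.45 × 0.81 = 0.08019
Bayes factor = 0.19679 / 0.08019 ≈ 2.45

2.45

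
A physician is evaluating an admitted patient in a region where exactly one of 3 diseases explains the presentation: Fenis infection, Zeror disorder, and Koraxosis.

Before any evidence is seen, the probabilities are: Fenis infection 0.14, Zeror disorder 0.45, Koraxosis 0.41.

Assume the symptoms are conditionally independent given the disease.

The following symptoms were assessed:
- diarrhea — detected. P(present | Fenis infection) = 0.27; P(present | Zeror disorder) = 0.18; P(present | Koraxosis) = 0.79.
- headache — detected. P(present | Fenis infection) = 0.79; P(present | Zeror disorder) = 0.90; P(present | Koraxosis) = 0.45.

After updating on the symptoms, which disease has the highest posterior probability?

Koraxosis

By Bayes' rule with conditional independence, the unnormalized weight for each hypothesis is prior × ∏ likelihoods:
  Fenis infection: 0.14 × 0.27 × 0.79 = 0.029862
  Zeror disorder: 0.45 × 0.18 × 0.90 = 0.0729
  Koraxosis: 0.41 × 0.79 × 0.45 = 0.14576
Marginal likelihood of the evidence = 0.24852.
P(Fenis infection | evidence) ≈ 0.029862 / 0.24852 ≈ 0.120
P(Zeror disorder | evidence) ≈ 0.0729 / 0.24852 ≈ 0.293
P(Koraxosis | evidence) ≈ 0.14576 / 0.24852 ≈ 0.586
The largest is 0.586, so Koraxosis is most probable.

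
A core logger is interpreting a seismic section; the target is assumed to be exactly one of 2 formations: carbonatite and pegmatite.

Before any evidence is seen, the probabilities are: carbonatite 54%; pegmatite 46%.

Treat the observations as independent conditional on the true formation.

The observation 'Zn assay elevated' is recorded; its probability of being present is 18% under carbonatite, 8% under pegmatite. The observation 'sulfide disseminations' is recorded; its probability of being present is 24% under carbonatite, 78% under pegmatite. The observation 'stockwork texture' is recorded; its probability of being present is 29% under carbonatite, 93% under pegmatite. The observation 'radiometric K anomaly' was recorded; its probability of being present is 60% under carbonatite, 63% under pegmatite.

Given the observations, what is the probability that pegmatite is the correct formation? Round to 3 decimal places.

By Bayes' rule with conditional independence, the unnormalized weight for each hypothesis is prior × ∏ likelihoods:
  carbonatite: 0.54 × 0.18 × 0.24 × 0.29 × 0.60 = 0.0040591
  pegmatite: 0.46 × 0.08 × 0.78 × 0.93 × 0.63 = 0.016818
The unnormalized weights sum to 0.020877.
P(pegmatite | evidence) = 0.016818 / 0.020877 ≈ 0.806.

0.806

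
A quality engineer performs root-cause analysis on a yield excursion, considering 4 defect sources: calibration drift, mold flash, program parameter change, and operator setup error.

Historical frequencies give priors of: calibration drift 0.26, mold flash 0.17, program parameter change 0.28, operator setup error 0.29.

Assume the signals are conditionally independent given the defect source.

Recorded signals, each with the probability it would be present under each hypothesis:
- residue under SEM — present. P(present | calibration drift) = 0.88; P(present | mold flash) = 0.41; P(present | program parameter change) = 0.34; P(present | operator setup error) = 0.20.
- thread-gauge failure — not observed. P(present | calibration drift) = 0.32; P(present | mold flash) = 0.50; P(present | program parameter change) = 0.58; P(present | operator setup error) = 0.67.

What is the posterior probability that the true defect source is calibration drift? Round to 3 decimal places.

0.623

For each hypothesis, the unnormalized posterior weight is prior × product of the signal likelihoods (using 1 − P(present | H) for each absent signal):
  calibration drift: 0.26 × 0.88 × (1 − 0.32) = 0.15558
  mold flash: 0.17 × 0.41 × (1 − 0.50) = 0.03485
  program parameter change: 0.28 × 0.34 × (1 − 0.58) = 0.039984
  operator setup error: 0.29 × 0.20 × (1 − 0.67) = 0.01914
Marginal likelihood of the evidence = 0.24956.
P(calibration drift | evidence) = 0.15558 / 0.24956 ≈ 0.623.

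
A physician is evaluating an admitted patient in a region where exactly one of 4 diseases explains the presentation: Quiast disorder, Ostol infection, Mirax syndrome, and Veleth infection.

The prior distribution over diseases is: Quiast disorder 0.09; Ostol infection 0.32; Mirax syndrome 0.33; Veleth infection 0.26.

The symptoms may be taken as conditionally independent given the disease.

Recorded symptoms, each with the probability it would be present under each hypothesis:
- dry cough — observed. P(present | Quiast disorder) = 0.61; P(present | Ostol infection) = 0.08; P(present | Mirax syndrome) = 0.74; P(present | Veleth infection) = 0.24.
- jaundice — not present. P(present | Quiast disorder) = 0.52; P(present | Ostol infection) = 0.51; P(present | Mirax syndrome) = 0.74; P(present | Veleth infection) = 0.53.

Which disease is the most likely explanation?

Mirax syndrome

By Bayes' rule with conditional independence, the unnormalized weight for each hypothesis is prior × ∏ likelihoods (using 1 − P(present | H) for each absent symptom):
  Quiast disorder: 0.09 × 0.61 × (1 − 0.52) = 0.026352
  Ostol infection: 0.32 × 0.08 × (1 − 0.51) = 0.012544
  Mirax syndrome: 0.33 × 0.74 × (1 − 0.74) = 0.063492
  Veleth infection: 0.26 × 0.24 × (1 − 0.53) = 0.029328
The unnormalized weights sum to 0.13172.
P(Quiast disorder | evidence) ≈ 0.026352 / 0.13172 ≈ 0.200
P(Ostol infection | evidence) ≈ 0.012544 / 0.13172 ≈ 0.095
P(Mirax syndrome | evidence) ≈ 0.063492 / 0.13172 ≈ 0.482
P(Veleth infection | evidence) ≈ 0.029328 / 0.13172 ≈ 0.223
The largest is 0.482, so Mirax syndrome is most probable.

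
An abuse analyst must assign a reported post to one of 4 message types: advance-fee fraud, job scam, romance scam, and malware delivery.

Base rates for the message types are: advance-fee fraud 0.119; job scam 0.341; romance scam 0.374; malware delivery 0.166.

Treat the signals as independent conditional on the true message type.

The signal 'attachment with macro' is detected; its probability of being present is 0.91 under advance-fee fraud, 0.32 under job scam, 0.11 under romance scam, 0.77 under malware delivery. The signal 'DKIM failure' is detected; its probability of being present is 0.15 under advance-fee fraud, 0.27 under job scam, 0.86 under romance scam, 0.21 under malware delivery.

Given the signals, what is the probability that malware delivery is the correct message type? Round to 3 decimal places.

By Bayes' rule with conditional independence, the unnormalized weight for each hypothesis is prior × ∏ likelihoods:
  advance-fee fraud: 0.119 × 0.91 × 0.15 = 0.016243
  job scam: 0.341 × 0.32 × 0.27 = 0.029462
  romance scam: 0.374 × 0.11 × 0.86 = 0.03538
  malware delivery: 0.166 × 0.77 × 0.21 = 0.026842
Marginal likelihood of the evidence = 0.10793.
P(malware delivery | evidence) = 0.026842 / 0.10793 ≈ 0.249.

0.249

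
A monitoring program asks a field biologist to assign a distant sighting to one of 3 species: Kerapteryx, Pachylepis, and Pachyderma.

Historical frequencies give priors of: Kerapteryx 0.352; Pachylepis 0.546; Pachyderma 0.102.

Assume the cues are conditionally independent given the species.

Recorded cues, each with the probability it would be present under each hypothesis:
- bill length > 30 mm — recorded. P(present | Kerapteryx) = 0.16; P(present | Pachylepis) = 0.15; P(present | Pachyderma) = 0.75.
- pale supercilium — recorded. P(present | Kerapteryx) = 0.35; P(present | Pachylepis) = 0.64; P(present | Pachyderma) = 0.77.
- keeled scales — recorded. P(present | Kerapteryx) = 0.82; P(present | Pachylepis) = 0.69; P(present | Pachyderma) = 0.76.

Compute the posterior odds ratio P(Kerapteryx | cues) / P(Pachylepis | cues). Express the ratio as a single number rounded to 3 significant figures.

Unnormalized posterior weight (prior times the cue likelihoods) for each of the two hypotheses:
  Kerapteryx: 0.352 × 0.16 × 0.35 × 0.82 = 0.016164
  Pachylepis: 0.546 × 0.15 × 0.64 × 0.69 = 0.036167
Odds(Kerapteryx : Pachylepis) = 0.016164 / 0.036167 ≈ 0.447.

0.447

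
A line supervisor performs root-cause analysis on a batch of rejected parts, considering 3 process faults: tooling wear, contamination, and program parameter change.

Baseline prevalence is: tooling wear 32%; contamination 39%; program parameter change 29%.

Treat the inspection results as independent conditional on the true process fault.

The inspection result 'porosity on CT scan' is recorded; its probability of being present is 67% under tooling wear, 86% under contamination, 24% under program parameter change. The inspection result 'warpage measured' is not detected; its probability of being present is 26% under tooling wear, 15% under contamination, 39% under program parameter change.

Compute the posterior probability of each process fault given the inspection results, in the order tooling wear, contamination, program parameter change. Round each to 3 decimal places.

For each hypothesis, the unnormalized posterior weight is prior × product of the inspection result likelihoods (using 1 − P(present | H) for each absent inspection result):
  tooling wear: 0.32 × 0.67 × (1 − 0.26) = 0.15866
  contamination: 0.39 × 0.86 × (1 − 0.15) = 0.28509
  program parameter change: 0.29 × 0.24 × (1 − 0.39) = 0.042456
Normalizing constant Z = 0.15866 + 0.28509 + 0.042456 = 0.4862.
P(tooling wear | evidence) = 0.15866 / 0.4862 ≈ 0.326
P(contamination | evidence) = 0.28509 / 0.4862 ≈ 0.586
P(program parameter change | evidence) = 0.042456 / 0.4862 ≈ 0.087

0.326, 0.586, 0.087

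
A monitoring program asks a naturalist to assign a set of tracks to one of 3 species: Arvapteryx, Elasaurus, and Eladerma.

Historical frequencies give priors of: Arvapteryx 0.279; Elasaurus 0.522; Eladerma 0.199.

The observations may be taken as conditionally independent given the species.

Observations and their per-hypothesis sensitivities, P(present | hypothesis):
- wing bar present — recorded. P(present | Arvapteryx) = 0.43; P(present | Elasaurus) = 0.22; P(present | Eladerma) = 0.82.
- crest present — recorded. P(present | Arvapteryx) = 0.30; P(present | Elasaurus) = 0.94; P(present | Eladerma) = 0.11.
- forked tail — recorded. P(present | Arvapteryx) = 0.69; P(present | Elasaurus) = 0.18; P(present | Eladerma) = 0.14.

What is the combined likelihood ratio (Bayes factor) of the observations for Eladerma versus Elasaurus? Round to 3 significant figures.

0.339

Take the product of per-observation likelihoods under each hypothesis, then divide.
  Eladerma: 0.82 × 0.11 × 0.14 = 0.012628
  Elasaurus: 0.22 × 0.94 × 0.18 = 0.037224
Bayes factor = 0.012628 / 0.037224 ≈ 0.339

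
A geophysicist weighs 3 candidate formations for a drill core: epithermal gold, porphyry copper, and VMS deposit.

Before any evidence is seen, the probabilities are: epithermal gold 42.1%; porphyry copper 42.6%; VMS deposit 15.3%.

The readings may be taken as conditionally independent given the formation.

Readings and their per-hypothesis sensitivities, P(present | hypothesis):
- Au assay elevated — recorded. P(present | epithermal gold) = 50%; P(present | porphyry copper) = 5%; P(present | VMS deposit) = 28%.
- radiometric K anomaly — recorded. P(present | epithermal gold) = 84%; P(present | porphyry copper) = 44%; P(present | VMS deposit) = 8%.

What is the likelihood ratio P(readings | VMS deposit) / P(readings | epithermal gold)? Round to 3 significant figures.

The Bayes factor is the ratio of the joint likelihoods of the reading pattern under the two hypotheses.
  VMS deposit: 0.28 × 0.08 = 0.0224
  epithermal gold: 0.50 × 0.84 = 0.42
Bayes factor = 0.0224 / 0.42 ≈ 0.0533

0.0533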